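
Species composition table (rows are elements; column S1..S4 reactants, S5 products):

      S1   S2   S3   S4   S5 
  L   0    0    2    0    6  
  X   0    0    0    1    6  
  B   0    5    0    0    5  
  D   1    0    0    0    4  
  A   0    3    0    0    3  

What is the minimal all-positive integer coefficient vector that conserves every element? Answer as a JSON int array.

Coefficients: [4, 1, 3, 6, 1]

L: 4·0+1·0+3·2+6·0 = 6 | 1·6 = 6
X: 4·0+1·0+3·0+6·1 = 6 | 1·6 = 6
B: 4·0+1·5+3·0+6·0 = 5 | 1·5 = 5
D: 4·1+1·0+3·0+6·0 = 4 | 1·4 = 4
A: 4·0+1·3+3·0+6·0 = 3 | 1·3 = 3
gcd(4,1,3,6,1) = 1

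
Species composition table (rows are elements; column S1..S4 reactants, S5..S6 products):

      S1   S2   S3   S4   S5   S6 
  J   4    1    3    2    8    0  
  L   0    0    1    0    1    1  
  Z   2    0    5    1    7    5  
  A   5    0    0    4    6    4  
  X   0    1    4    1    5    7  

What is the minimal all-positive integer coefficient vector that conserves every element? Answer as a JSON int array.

J: 2·4+2·1+6·3+6·2 = 40 | 5·8+1·0 = 40
L: 2·0+2·0+6·1+6·0 = 6 | 5·1+1·1 = 6
Z: 2·2+2·0+6·5+6·1 = 40 | 5·7+1·5 = 40
A: 2·5+2·0+6·0+6·4 = 34 | 5·6+1·4 = 34
X: 2·0+2·1+6·4+6·1 = 32 | 5·5+1·7 = 32
gcd(2,2,6,6,5,1) = 1

Coefficients: [2, 2, 6, 6, 5, 1]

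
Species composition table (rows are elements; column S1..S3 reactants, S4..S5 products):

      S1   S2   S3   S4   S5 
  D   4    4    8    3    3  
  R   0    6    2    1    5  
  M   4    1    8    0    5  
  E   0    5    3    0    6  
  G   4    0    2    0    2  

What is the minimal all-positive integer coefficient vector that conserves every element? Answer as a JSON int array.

D: 1·4+3·4+1·8 = 24 | 5·3+3·3 = 24
R: 1·0+3·6+1·2 = 20 | 5·1+3·5 = 20
M: 1·4+3·1+1·8 = 15 | 5·0+3·5 = 15
E: 1·0+3·5+1·3 = 18 | 5·0+3·6 = 18
G: 1·4+3·0+1·2 = 6 | 5·0+3·2 = 6
gcd(1,3,1,5,3) = 1

Coefficients: [1, 3, 1, 5, 3]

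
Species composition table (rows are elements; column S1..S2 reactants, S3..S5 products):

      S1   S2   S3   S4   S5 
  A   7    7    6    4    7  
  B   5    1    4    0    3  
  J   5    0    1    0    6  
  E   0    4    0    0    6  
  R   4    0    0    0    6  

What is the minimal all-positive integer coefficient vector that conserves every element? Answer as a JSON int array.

Coefficients: [6, 6, 6, 5, 4]

A: 6·7+6·7 = 84 | 6·6+5·4+4·7 = 84
B: 6·5+6·1 = 36 | 6·4+5·0+4·3 = 36
J: 6·5+6·0 = 30 | 6·1+5·0+4·6 = 30
E: 6·0+6·4 = 24 | 6·0+5·0+4·6 = 24
R: 6·4+6·0 = 24 | 6·0+5·0+4·6 = 24
gcd(6,6,6,5,4) = 1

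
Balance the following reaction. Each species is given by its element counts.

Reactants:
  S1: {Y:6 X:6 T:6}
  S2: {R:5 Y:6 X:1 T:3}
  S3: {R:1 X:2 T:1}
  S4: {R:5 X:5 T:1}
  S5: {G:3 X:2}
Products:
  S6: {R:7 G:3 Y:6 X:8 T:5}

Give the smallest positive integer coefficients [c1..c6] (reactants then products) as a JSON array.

R: 1·0+4·5+5·1+2·5+5·0 = 35 | 5·7 = 35
G: 1·0+4·0+5·0+2·0+5·3 = 15 | 5·3 = 15
Y: 1·6+4·6+5·0+2·0+5·0 = 30 | 5·6 = 30
X: 1·6+4·1+5·2+2·5+5·2 = 40 | 5·8 = 40
T: 1·6+4·3+5·1+2·1+5·0 = 25 | 5·5 = 25
gcd(1,4,5,2,5,5) = 1

Coefficients: [1, 4, 5, 2, 5, 5]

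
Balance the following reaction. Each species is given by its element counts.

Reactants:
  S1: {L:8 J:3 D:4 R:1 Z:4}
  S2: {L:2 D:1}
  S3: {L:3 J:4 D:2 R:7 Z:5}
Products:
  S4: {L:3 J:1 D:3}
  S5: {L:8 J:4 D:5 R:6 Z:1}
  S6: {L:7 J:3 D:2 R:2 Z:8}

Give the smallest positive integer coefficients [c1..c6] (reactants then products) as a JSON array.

Coefficients: [5, 6, 3, 3, 3, 4]

L: 5·8+6·2+3·3 = 61 | 3·3+3·8+4·7 = 61
J: 5·3+6·0+3·4 = 27 | 3·1+3·4+4·3 = 27
D: 5·4+6·1+3·2 = 32 | 3·3+3·5+4·2 = 32
R: 5·1+6·0+3·7 = 26 | 3·0+3·6+4·2 = 26
Z: 5·4+6·0+3·5 = 35 | 3·0+3·1+4·8 = 35
gcd(5,6,3,3,3,4) = 1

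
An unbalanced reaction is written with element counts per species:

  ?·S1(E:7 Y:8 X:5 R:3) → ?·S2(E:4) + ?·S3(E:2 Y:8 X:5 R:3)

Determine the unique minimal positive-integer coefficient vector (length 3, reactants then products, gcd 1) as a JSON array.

E: 4·7 = 28 | 5·4+4·2 = 28
Y: 4·8 = 32 | 5·0+4·8 = 32
X: 4·5 = 20 | 5·0+4·5 = 20
R: 4·3 = 12 | 5·0+4·3 = 12
gcd(4,5,4) = 1

Coefficients: [4, 5, 4]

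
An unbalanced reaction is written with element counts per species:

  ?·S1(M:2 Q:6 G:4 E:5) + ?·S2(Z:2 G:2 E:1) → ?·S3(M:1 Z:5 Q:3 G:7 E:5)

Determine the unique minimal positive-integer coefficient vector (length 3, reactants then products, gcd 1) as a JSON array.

Coefficients: [1, 5, 2]

M: 1·2+5·0 = 2 | 2·1 = 2
Z: 1·0+5·2 = 10 | 2·5 = 10
Q: 1·6+5·0 = 6 | 2·3 = 6
G: 1·4+5·2 = 14 | 2·7 = 14
E: 1·5+5·1 = 10 | 2·5 = 10
gcd(1,5,2) = 1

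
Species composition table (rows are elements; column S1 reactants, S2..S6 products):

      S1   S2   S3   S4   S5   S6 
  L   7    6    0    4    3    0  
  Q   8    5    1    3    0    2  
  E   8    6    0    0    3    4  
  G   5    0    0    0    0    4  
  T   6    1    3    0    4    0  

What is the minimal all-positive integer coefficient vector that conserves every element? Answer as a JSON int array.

L: 4·7 = 28 | 1·6+5·0+4·4+2·3+5·0 = 28
Q: 4·8 = 32 | 1·5+5·1+4·3+2·0+5·2 = 32
E: 4·8 = 32 | 1·6+5·0+4·0+2·3+5·4 = 32
G: 4·5 = 20 | 1·0+5·0+4·0+2·0+5·4 = 20
T: 4·6 = 24 | 1·1+5·3+4·0+2·4+5·0 = 24
gcd(4,1,5,4,2,5) = 1

Coefficients: [4, 1, 5, 4, 2, 5]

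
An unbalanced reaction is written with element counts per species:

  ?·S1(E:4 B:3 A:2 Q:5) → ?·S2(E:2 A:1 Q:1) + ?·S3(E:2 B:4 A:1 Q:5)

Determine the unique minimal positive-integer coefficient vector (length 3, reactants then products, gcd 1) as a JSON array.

E: 4·4 = 16 | 5·2+3·2 = 16
B: 4·3 = 12 | 5·0+3·4 = 12
A: 4·2 = 8 | 5·1+3·1 = 8
Q: 4·5 = 20 | 5·1+3·5 = 20
gcd(4,5,3) = 1

Coefficients: [4, 5, 3]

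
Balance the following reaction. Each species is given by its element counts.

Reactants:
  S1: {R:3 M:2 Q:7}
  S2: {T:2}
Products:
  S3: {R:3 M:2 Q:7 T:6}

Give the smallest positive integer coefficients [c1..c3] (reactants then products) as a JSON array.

Coefficients: [1, 3, 1]

R: 1·3+3·0 = 3 | 1·3 = 3
M: 1·2+3·0 = 2 | 1·2 = 2
Q: 1·7+3·0 = 7 | 1·7 = 7
T: 1·0+3·2 = 6 | 1·6 = 6
gcd(1,3,1) = 1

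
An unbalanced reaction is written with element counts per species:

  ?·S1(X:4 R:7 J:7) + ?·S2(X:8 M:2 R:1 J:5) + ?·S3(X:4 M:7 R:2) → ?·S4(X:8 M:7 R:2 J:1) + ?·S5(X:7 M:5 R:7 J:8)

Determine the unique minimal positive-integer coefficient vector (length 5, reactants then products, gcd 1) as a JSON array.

Coefficients: [3, 3, 6, 4, 4]

X: 3·4+3·8+6·4 = 60 | 4·8+4·7 = 60
M: 3·0+3·2+6·7 = 48 | 4·7+4·5 = 48
R: 3·7+3·1+6·2 = 36 | 4·2+4·7 = 36
J: 3·7+3·5+6·0 = 36 | 4·1+4·8 = 36
gcd(3,3,6,4,4) = 1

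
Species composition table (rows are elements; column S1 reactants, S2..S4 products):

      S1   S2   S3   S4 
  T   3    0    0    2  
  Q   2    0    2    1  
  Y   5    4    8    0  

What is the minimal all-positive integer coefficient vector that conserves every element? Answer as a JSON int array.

Coefficients: [4, 3, 1, 6]

T: 4·3 = 12 | 3·0+1·0+6·2 = 12
Q: 4·2 = 8 | 3·0+1·2+6·1 = 8
Y: 4·5 = 20 | 3·4+1·8+6·0 = 20
gcd(4,3,1,6) = 1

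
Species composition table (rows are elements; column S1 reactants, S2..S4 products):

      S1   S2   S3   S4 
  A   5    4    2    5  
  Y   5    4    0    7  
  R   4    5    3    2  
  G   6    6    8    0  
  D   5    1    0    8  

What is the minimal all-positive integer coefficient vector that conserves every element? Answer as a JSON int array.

A: 5·5 = 25 | 1·4+3·2+3·5 = 25
Y: 5·5 = 25 | 1·4+3·0+3·7 = 25
R: 5·4 = 20 | 1·5+3·3+3·2 = 20
G: 5·6 = 30 | 1·6+3·8+3·0 = 30
D: 5·5 = 25 | 1·1+3·0+3·8 = 25
gcd(5,1,3,3) = 1

Coefficients: [5, 1, 3, 3]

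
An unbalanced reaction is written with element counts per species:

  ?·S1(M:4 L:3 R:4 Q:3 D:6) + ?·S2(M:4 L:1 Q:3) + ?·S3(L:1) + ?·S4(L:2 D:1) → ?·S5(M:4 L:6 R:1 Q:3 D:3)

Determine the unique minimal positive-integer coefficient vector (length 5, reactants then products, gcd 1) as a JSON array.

M: 1·4+3·4+6·0+6·0 = 16 | 4·4 = 16
L: 1·3+3·1+6·1+6·2 = 24 | 4·6 = 24
R: 1·4+3·0+6·0+6·0 = 4 | 4·1 = 4
Q: 1·3+3·3+6·0+6·0 = 12 | 4·3 = 12
D: 1·6+3·0+6·0+6·1 = 12 | 4·3 = 12
gcd(1,3,6,6,4) = 1

Coefficients: [1, 3, 6, 6, 4]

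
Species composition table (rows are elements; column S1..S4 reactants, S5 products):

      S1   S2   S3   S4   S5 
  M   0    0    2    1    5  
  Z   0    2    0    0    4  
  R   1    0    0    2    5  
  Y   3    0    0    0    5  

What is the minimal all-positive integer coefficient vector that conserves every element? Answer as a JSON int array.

Coefficients: [5, 6, 5, 5, 3]

M: 5·0+6·0+5·2+5·1 = 15 | 3·5 = 15
Z: 5·0+6·2+5·0+5·0 = 12 | 3·4 = 12
R: 5·1+6·0+5·0+5·2 = 15 | 3·5 = 15
Y: 5·3+6·0+5·0+5·0 = 15 | 3·5 = 15
gcd(5,6,5,5,3) = 1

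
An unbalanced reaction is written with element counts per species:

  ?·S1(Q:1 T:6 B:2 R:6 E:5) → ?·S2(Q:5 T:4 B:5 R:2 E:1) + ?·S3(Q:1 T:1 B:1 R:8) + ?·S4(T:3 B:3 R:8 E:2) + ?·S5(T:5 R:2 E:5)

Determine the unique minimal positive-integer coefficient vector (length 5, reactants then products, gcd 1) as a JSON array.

Q: 6·1 = 6 | 1·5+1·1+2·0+5·0 = 6
T: 6·6 = 36 | 1·4+1·1+2·3+5·5 = 36
B: 6·2 = 12 | 1·5+1·1+2·3+5·0 = 12
R: 6·6 = 36 | 1·2+1·8+2·8+5·2 = 36
E: 6·5 = 30 | 1·1+1·0+2·2+5·5 = 30
gcd(6,1,1,2,5) = 1

Coefficients: [6, 1, 1, 2, 5]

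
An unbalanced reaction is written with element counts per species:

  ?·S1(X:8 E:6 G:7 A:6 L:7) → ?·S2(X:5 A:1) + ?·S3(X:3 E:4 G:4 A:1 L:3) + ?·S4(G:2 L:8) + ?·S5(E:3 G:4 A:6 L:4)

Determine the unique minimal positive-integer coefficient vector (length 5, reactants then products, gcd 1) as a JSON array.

X: 6·8 = 48 | 6·5+6·3+1·0+4·0 = 48
E: 6·6 = 36 | 6·0+6·4+1·0+4·3 = 36
G: 6·7 = 42 | 6·0+6·4+1·2+4·4 = 42
A: 6·6 = 36 | 6·1+6·1+1·0+4·6 = 36
L: 6·7 = 42 | 6·0+6·3+1·8+4·4 = 42
gcd(6,6,6,1,4) = 1

Coefficients: [6, 6, 6, 1, 4]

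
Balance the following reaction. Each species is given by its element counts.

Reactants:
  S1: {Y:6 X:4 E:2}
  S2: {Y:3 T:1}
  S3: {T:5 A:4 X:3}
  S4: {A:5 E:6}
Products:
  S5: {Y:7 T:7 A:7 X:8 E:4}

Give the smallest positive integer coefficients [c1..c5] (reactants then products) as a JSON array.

Y: 3·6+1·3+4·0+1·0 = 21 | 3·7 = 21
T: 3·0+1·1+4·5+1·0 = 21 | 3·7 = 21
A: 3·0+1·0+4·4+1·5 = 21 | 3·7 = 21
X: 3·4+1·0+4·3+1·0 = 24 | 3·8 = 24
E: 3·2+1·0+4·0+1·6 = 12 | 3·4 = 12
gcd(3,1,4,1,3) = 1

Coefficients: [3, 1, 4, 1, 3]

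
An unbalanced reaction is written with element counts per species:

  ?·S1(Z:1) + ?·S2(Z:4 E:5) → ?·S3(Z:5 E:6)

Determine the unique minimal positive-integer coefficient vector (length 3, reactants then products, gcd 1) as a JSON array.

Coefficients: [1, 6, 5]

Z: 1·1+6·4 = 25 | 5·5 = 25
E: 1·0+6·5 = 30 | 5·6 = 30
gcd(1,6,5) = 1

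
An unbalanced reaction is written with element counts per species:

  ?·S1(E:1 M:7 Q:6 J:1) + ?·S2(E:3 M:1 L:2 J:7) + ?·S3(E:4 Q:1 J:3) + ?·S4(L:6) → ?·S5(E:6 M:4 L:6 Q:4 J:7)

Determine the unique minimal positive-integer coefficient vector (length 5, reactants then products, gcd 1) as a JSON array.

E: 3·1+3·3+6·4+5·0 = 36 | 6·6 = 36
M: 3·7+3·1+6·0+5·0 = 24 | 6·4 = 24
L: 3·0+3·2+6·0+5·6 = 36 | 6·6 = 36
Q: 3·6+3·0+6·1+5·0 = 24 | 6·4 = 24
J: 3·1+3·7+6·3+5·0 = 42 | 6·7 = 42
gcd(3,3,6,5,6) = 1

Coefficients: [3, 3, 6, 5, 6]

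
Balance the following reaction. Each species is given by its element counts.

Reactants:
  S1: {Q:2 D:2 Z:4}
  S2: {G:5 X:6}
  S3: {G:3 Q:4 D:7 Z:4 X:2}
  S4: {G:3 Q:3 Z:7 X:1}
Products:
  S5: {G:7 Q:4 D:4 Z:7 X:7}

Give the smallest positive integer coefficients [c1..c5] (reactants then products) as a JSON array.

Coefficients: [5, 6, 2, 2, 6]

G: 5·0+6·5+2·3+2·3 = 42 | 6·7 = 42
Q: 5·2+6·0+2·4+2·3 = 24 | 6·4 = 24
D: 5·2+6·0+2·7+2·0 = 24 | 6·4 = 24
Z: 5·4+6·0+2·4+2·7 = 42 | 6·7 = 42
X: 5·0+6·6+2·2+2·1 = 42 | 6·7 = 42
gcd(5,6,2,2,6) = 1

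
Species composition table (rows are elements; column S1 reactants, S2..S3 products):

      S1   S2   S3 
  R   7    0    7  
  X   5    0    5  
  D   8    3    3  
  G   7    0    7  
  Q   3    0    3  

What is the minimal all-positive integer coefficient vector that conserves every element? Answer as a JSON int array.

R: 3·7 = 21 | 5·0+3·7 = 21
X: 3·5 = 15 | 5·0+3·5 = 15
D: 3·8 = 24 | 5·3+3·3 = 24
G: 3·7 = 21 | 5·0+3·7 = 21
Q: 3·3 = 9 | 5·0+3·3 = 9
gcd(3,5,3) = 1

Coefficients: [3, 5, 3]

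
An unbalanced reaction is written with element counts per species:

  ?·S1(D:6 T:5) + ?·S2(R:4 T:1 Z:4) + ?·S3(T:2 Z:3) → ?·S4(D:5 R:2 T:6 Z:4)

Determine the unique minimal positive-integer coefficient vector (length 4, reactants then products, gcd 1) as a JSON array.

D: 5·6+3·0+4·0 = 30 | 6·5 = 30
R: 5·0+3·4+4·0 = 12 | 6·2 = 12
T: 5·5+3·1+4·2 = 36 | 6·6 = 36
Z: 5·0+3·4+4·3 = 24 | 6·4 = 24
gcd(5,3,4,6) = 1

Coefficients: [5, 3, 4, 6]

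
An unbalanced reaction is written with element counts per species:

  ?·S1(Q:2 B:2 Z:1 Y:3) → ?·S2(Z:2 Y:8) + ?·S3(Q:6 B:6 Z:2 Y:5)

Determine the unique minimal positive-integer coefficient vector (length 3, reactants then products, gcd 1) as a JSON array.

Q: 6·2 = 12 | 1·0+2·6 = 12
B: 6·2 = 12 | 1·0+2·6 = 12
Z: 6·1 = 6 | 1·2+2·2 = 6
Y: 6·3 = 18 | 1·8+2·5 = 18
gcd(6,1,2) = 1

Coefficients: [6, 1, 2]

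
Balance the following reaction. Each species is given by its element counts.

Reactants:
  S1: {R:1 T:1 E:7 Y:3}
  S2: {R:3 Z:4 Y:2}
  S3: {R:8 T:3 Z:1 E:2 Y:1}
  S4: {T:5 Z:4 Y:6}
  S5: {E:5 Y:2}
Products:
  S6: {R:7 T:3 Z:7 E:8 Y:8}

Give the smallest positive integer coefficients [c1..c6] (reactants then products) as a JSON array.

R: 1·1+4·3+1·8+1·0+3·0 = 21 | 3·7 = 21
T: 1·1+4·0+1·3+1·5+3·0 = 9 | 3·3 = 9
Z: 1·0+4·4+1·1+1·4+3·0 = 21 | 3·7 = 21
E: 1·7+4·0+1·2+1·0+3·5 = 24 | 3·8 = 24
Y: 1·3+4·2+1·1+1·6+3·2 = 24 | 3·8 = 24
gcd(1,4,1,1,3,3) = 1

Coefficients: [1, 4, 1, 1, 3, 3]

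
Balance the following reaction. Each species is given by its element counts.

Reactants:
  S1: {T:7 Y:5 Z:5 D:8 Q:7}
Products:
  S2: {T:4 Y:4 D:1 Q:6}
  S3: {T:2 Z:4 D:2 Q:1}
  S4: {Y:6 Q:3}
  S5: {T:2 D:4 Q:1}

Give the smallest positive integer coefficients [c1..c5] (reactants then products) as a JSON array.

T: 4·7 = 28 | 2·4+5·2+2·0+5·2 = 28
Y: 4·5 = 20 | 2·4+5·0+2·6+5·0 = 20
Z: 4·5 = 20 | 2·0+5·4+2·0+5·0 = 20
D: 4·8 = 32 | 2·1+5·2+2·0+5·4 = 32
Q: 4·7 = 28 | 2·6+5·1+2·3+5·1 = 28
gcd(4,2,5,2,5) = 1

Coefficients: [4, 2, 5, 2, 5]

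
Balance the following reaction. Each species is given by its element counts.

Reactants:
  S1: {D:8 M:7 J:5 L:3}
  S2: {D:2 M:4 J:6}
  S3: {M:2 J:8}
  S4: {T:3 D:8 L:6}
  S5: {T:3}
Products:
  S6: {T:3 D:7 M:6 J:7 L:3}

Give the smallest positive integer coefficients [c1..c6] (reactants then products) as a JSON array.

T: 4·0+1·0+2·0+1·3+5·3 = 18 | 6·3 = 18
D: 4·8+1·2+2·0+1·8+5·0 = 42 | 6·7 = 42
M: 4·7+1·4+2·2+1·0+5·0 = 36 | 6·6 = 36
J: 4·5+1·6+2·8+1·0+5·0 = 42 | 6·7 = 42
L: 4·3+1·0+2·0+1·6+5·0 = 18 | 6·3 = 18
gcd(4,1,2,1,5,6) = 1

Coefficients: [4, 1, 2, 1, 5, 6]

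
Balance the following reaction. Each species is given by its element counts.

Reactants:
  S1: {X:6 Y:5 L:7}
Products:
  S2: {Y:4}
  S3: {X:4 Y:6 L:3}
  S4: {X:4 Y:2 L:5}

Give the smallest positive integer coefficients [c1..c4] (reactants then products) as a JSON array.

X: 4·6 = 24 | 1·0+1·4+5·4 = 24
Y: 4·5 = 20 | 1·4+1·6+5·2 = 20
L: 4·7 = 28 | 1·0+1·3+5·5 = 28
gcd(4,1,1,5) = 1

Coefficients: [4, 1, 1, 5]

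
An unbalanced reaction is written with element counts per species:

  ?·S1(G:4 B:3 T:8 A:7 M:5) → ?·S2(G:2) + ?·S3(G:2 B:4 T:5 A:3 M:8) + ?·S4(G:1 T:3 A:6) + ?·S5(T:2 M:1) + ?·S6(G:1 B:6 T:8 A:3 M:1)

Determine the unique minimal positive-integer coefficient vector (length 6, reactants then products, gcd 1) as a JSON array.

Coefficients: [6, 6, 3, 5, 5, 1]

G: 6·4 = 24 | 6·2+3·2+5·1+5·0+1·1 = 24
B: 6·3 = 18 | 6·0+3·4+5·0+5·0+1·6 = 18
T: 6·8 = 48 | 6·0+3·5+5·3+5·2+1·8 = 48
A: 6·7 = 42 | 6·0+3·3+5·6+5·0+1·3 = 42
M: 6·5 = 30 | 6·0+3·8+5·0+5·1+1·1 = 30
gcd(6,6,3,5,5,1) = 1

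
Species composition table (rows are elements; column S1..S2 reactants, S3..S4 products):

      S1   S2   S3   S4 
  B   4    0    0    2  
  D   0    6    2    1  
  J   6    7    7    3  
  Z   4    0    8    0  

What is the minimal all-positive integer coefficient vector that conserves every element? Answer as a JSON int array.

Coefficients: [2, 1, 1, 4]

B: 2·4+1·0 = 8 | 1·0+4·2 = 8
D: 2·0+1·6 = 6 | 1·2+4·1 = 6
J: 2·6+1·7 = 19 | 1·7+4·3 = 19
Z: 2·4+1·0 = 8 | 1·8+4·0 = 8
gcd(2,1,1,4) = 1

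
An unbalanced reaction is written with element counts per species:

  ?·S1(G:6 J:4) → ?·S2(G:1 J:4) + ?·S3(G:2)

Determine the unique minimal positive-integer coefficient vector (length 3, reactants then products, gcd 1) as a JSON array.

G: 2·6 = 12 | 2·1+5·2 = 12
J: 2·4 = 8 | 2·4+5·0 = 8
gcd(2,2,5) = 1

Coefficients: [2, 2, 5]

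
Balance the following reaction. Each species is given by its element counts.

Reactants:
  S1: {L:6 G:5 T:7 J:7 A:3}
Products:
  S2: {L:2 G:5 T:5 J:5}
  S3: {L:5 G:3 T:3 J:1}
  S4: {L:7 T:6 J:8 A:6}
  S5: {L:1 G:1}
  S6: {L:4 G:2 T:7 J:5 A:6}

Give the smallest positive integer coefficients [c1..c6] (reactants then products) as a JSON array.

L: 6·6 = 36 | 4·2+1·5+2·7+5·1+1·4 = 36
G: 6·5 = 30 | 4·5+1·3+2·0+5·1+1·2 = 30
T: 6·7 = 42 | 4·5+1·3+2·6+5·0+1·7 = 42
J: 6·7 = 42 | 4·5+1·1+2·8+5·0+1·5 = 42
A: 6·3 = 18 | 4·0+1·0+2·6+5·0+1·6 = 18
gcd(6,4,1,2,5,1) = 1

Coefficients: [6, 4, 1, 2, 5, 1]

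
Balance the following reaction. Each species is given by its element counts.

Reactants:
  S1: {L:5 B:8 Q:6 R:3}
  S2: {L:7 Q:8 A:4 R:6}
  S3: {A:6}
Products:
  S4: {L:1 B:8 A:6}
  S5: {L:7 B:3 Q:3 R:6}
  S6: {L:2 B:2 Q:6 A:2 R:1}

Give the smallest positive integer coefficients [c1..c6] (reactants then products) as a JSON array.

Coefficients: [4, 3, 1, 1, 4, 6]

L: 4·5+3·7+1·0 = 41 | 1·1+4·7+6·2 = 41
B: 4·8+3·0+1·0 = 32 | 1·8+4·3+6·2 = 32
Q: 4·6+3·8+1·0 = 48 | 1·0+4·3+6·6 = 48
A: 4·0+3·4+1·6 = 18 | 1·6+4·0+6·2 = 18
R: 4·3+3·6+1·0 = 30 | 1·0+4·6+6·1 = 30
gcd(4,3,1,1,4,6) = 1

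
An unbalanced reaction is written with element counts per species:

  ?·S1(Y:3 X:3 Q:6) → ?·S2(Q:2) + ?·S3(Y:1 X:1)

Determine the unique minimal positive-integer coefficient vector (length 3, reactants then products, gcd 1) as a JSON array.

Coefficients: [1, 3, 3]

Y: 1·3 = 3 | 3·0+3·1 = 3
X: 1·3 = 3 | 3·0+3·1 = 3
Q: 1·6 = 6 | 3·2+3·0 = 6
gcd(1,3,3) = 1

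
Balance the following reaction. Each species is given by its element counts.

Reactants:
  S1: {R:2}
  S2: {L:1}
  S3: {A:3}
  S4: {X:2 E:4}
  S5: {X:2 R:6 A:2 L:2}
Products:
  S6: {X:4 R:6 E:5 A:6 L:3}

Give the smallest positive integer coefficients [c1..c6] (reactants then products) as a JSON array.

X: 3·0+6·0+6·0+5·2+3·2 = 16 | 4·4 = 16
R: 3·2+6·0+6·0+5·0+3·6 = 24 | 4·6 = 24
E: 3·0+6·0+6·0+5·4+3·0 = 20 | 4·5 = 20
A: 3·0+6·0+6·3+5·0+3·2 = 24 | 4·6 = 24
L: 3·0+6·1+6·0+5·0+3·2 = 12 | 4·3 = 12
gcd(3,6,6,5,3,4) = 1

Coefficients: [3, 6, 6, 5, 3, 4]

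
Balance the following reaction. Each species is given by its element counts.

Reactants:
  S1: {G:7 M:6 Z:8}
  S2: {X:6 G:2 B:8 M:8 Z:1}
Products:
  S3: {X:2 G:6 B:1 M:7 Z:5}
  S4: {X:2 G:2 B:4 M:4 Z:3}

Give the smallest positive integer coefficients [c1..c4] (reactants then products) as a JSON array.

X: 4·0+3·6 = 18 | 4·2+5·2 = 18
G: 4·7+3·2 = 34 | 4·6+5·2 = 34
B: 4·0+3·8 = 24 | 4·1+5·4 = 24
M: 4·6+3·8 = 48 | 4·7+5·4 = 48
Z: 4·8+3·1 = 35 | 4·5+5·3 = 35
gcd(4,3,4,5) = 1

Coefficients: [4, 3, 4, 5]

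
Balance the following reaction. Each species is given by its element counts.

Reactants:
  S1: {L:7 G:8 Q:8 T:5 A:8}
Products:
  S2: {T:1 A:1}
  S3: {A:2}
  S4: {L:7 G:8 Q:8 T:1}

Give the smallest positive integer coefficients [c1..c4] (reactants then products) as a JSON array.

L: 1·7 = 7 | 4·0+2·0+1·7 = 7
G: 1·8 = 8 | 4·0+2·0+1·8 = 8
Q: 1·8 = 8 | 4·0+2·0+1·8 = 8
T: 1·5 = 5 | 4·1+2·0+1·1 = 5
A: 1·8 = 8 | 4·1+2·2+1·0 = 8
gcd(1,4,2,1) = 1

Coefficients: [1, 4, 2, 1]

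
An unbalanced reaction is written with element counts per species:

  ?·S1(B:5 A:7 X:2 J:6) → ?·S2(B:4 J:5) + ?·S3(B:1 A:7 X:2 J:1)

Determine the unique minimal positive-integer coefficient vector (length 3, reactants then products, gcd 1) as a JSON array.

Coefficients: [1, 1, 1]

B: 1·5 = 5 | 1·4+1·1 = 5
A: 1·7 = 7 | 1·0+1·7 = 7
X: 1·2 = 2 | 1·0+1·2 = 2
J: 1·6 = 6 | 1·5+1·1 = 6
gcd(1,1,1) = 1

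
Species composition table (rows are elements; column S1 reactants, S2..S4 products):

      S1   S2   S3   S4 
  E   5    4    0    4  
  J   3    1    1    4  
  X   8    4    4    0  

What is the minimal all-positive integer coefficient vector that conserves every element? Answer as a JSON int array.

E: 4·5 = 20 | 4·4+4·0+1·4 = 20
J: 4·3 = 12 | 4·1+4·1+1·4 = 12
X: 4·8 = 32 | 4·4+4·4+1·0 = 32
gcd(4,4,4,1) = 1

Coefficients: [4, 4, 4, 1]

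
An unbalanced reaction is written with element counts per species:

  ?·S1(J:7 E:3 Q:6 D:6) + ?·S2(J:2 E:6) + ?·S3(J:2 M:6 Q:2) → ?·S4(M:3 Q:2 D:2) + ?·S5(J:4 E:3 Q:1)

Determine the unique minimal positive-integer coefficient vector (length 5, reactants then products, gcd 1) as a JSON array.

Coefficients: [2, 2, 3, 6, 6]

J: 2·7+2·2+3·2 = 24 | 6·0+6·4 = 24
M: 2·0+2·0+3·6 = 18 | 6·3+6·0 = 18
E: 2·3+2·6+3·0 = 18 | 6·0+6·3 = 18
Q: 2·6+2·0+3·2 = 18 | 6·2+6·1 = 18
D: 2·6+2·0+3·0 = 12 | 6·2+6·0 = 12
gcd(2,2,3,6,6) = 1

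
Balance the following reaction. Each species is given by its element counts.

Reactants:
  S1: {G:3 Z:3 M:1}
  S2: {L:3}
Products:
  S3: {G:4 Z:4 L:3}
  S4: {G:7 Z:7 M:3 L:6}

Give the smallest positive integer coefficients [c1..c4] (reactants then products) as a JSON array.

Coefficients: [6, 5, 1, 2]

G: 6·3+5·0 = 18 | 1·4+2·7 = 18
Z: 6·3+5·0 = 18 | 1·4+2·7 = 18
M: 6·1+5·0 = 6 | 1·0+2·3 = 6
L: 6·0+5·3 = 15 | 1·3+2·6 = 15
gcd(6,5,1,2) = 1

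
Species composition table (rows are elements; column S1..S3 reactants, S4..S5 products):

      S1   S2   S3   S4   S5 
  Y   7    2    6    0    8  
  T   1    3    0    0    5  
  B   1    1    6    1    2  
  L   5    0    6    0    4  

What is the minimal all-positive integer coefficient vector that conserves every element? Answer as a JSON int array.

Y: 2·7+6·2+1·6 = 32 | 6·0+4·8 = 32
T: 2·1+6·3+1·0 = 20 | 6·0+4·5 = 20
B: 2·1+6·1+1·6 = 14 | 6·1+4·2 = 14
L: 2·5+6·0+1·6 = 16 | 6·0+4·4 = 16
gcd(2,6,1,6,4) = 1

Coefficients: [2, 6, 1, 6, 4]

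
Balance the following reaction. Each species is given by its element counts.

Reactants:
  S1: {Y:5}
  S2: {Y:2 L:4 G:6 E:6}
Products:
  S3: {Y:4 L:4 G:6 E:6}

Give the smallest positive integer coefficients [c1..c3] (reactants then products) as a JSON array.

Coefficients: [2, 5, 5]

Y: 2·5+5·2 = 20 | 5·4 = 20
L: 2·0+5·4 = 20 | 5·4 = 20
G: 2·0+5·6 = 30 | 5·6 = 30
E: 2·0+5·6 = 30 | 5·6 = 30
gcd(2,5,5) = 1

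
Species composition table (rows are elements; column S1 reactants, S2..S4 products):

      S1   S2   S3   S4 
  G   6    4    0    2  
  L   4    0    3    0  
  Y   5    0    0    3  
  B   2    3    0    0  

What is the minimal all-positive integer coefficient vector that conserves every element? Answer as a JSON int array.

G: 3·6 = 18 | 2·4+4·0+5·2 = 18
L: 3·4 = 12 | 2·0+4·3+5·0 = 12
Y: 3·5 = 15 | 2·0+4·0+5·3 = 15
B: 3·2 = 6 | 2·3+4·0+5·0 = 6
gcd(3,2,4,5) = 1

Coefficients: [3, 2, 4, 5]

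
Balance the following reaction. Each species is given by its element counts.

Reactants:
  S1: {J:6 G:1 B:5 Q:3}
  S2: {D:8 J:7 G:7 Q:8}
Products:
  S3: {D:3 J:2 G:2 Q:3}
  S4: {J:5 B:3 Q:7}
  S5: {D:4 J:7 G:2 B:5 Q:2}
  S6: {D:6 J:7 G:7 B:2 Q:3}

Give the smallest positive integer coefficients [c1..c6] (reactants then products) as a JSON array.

Coefficients: [6, 5, 2, 5, 1, 5]

D: 6·0+5·8 = 40 | 2·3+5·0+1·4+5·6 = 40
J: 6·6+5·7 = 71 | 2·2+5·5+1·7+5·7 = 71
G: 6·1+5·7 = 41 | 2·2+5·0+1·2+5·7 = 41
B: 6·5+5·0 = 30 | 2·0+5·3+1·5+5·2 = 30
Q: 6·3+5·8 = 58 | 2·3+5·7+1·2+5·3 = 58
gcd(6,5,2,5,1,5) = 1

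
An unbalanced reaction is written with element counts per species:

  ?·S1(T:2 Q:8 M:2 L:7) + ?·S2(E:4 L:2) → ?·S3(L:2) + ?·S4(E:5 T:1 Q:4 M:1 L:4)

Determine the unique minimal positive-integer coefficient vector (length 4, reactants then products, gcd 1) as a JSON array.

Coefficients: [2, 5, 4, 4]

E: 2·0+5·4 = 20 | 4·0+4·5 = 20
T: 2·2+5·0 = 4 | 4·0+4·1 = 4
Q: 2·8+5·0 = 16 | 4·0+4·4 = 16
M: 2·2+5·0 = 4 | 4·0+4·1 = 4
L: 2·7+5·2 = 24 | 4·2+4·4 = 24
gcd(2,5,4,4) = 1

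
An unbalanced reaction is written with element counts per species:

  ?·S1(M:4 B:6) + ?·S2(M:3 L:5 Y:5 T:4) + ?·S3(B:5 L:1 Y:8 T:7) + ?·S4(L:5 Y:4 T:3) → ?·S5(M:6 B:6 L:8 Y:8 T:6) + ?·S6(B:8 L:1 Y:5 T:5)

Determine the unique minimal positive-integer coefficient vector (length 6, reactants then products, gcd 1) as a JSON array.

Coefficients: [6, 2, 2, 6, 5, 2]

M: 6·4+2·3+2·0+6·0 = 30 | 5·6+2·0 = 30
B: 6·6+2·0+2·5+6·0 = 46 | 5·6+2·8 = 46
L: 6·0+2·5+2·1+6·5 = 42 | 5·8+2·1 = 42
Y: 6·0+2·5+2·8+6·4 = 50 | 5·8+2·5 = 50
T: 6·0+2·4+2·7+6·3 = 40 | 5·6+2·5 = 40
gcd(6,2,2,6,5,2) = 1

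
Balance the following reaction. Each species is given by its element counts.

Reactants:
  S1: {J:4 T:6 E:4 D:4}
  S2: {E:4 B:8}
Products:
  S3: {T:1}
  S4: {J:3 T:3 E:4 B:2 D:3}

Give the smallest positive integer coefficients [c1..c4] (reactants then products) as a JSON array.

J: 3·4+1·0 = 12 | 6·0+4·3 = 12
T: 3·6+1·0 = 18 | 6·1+4·3 = 18
E: 3·4+1·4 = 16 | 6·0+4·4 = 16
B: 3·0+1·8 = 8 | 6·0+4·2 = 8
D: 3·4+1·0 = 12 | 6·0+4·3 = 12
gcd(3,1,6,4) = 1

Coefficients: [3, 1, 6, 4]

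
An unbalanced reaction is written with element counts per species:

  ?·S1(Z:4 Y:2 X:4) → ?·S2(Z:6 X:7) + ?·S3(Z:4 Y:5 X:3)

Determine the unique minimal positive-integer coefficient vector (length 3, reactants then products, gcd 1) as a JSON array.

Z: 5·4 = 20 | 2·6+2·4 = 20
Y: 5·2 = 10 | 2·0+2·5 = 10
X: 5·4 = 20 | 2·7+2·3 = 20
gcd(5,2,2) = 1

Coefficients: [5, 2, 2]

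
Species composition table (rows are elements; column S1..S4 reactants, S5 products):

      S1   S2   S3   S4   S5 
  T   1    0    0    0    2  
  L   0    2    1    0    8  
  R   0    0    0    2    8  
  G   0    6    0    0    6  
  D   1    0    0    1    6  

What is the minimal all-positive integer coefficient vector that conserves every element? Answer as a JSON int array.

Coefficients: [2, 1, 6, 4, 1]

T: 2·1+1·0+6·0+4·0 = 2 | 1·2 = 2
L: 2·0+1·2+6·1+4·0 = 8 | 1·8 = 8
R: 2·0+1·0+6·0+4·2 = 8 | 1·8 = 8
G: 2·0+1·6+6·0+4·0 = 6 | 1·6 = 6
D: 2·1+1·0+6·0+4·1 = 6 | 1·6 = 6
gcd(2,1,6,4,1) = 1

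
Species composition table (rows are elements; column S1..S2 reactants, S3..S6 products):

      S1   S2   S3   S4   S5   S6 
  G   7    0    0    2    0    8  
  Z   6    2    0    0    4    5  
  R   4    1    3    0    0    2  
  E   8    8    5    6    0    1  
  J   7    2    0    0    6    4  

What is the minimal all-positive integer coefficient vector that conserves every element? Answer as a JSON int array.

G: 6·7+2·0 = 42 | 6·0+5·2+5·0+4·8 = 42
Z: 6·6+2·2 = 40 | 6·0+5·0+5·4+4·5 = 40
R: 6·4+2·1 = 26 | 6·3+5·0+5·0+4·2 = 26
E: 6·8+2·8 = 64 | 6·5+5·6+5·0+4·1 = 64
J: 6·7+2·2 = 46 | 6·0+5·0+5·6+4·4 = 46
gcd(6,2,6,5,5,4) = 1

Coefficients: [6, 2, 6, 5, 5, 4]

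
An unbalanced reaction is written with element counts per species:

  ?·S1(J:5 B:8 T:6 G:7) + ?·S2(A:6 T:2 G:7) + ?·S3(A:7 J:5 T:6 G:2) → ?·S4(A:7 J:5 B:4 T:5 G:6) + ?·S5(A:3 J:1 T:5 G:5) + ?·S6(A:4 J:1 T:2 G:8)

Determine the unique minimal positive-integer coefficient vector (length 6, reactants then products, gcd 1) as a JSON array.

A: 3·0+5·6+4·7 = 58 | 6·7+4·3+1·4 = 58
J: 3·5+5·0+4·5 = 35 | 6·5+4·1+1·1 = 35
B: 3·8+5·0+4·0 = 24 | 6·4+4·0+1·0 = 24
T: 3·6+5·2+4·6 = 52 | 6·5+4·5+1·2 = 52
G: 3·7+5·7+4·2 = 64 | 6·6+4·5+1·8 = 64
gcd(3,5,4,6,4,1) = 1

Coefficients: [3, 5, 4, 6, 4, 1]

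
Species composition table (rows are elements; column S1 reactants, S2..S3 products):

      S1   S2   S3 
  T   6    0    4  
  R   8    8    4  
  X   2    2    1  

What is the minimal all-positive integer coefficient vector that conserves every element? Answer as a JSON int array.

T: 4·6 = 24 | 1·0+6·4 = 24
R: 4·8 = 32 | 1·8+6·4 = 32
X: 4·2 = 8 | 1·2+6·1 = 8
gcd(4,1,6) = 1

Coefficients: [4, 1, 6]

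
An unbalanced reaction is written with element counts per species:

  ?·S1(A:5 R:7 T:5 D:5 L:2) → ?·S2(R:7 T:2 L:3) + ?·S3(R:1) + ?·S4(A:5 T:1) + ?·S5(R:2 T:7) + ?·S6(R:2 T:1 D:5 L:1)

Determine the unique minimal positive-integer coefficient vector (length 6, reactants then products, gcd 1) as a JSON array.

A: 3·5 = 15 | 1·0+6·0+3·5+1·0+3·0 = 15
R: 3·7 = 21 | 1·7+6·1+3·0+1·2+3·2 = 21
T: 3·5 = 15 | 1·2+6·0+3·1+1·7+3·1 = 15
D: 3·5 = 15 | 1·0+6·0+3·0+1·0+3·5 = 15
L: 3·2 = 6 | 1·3+6·0+3·0+1·0+3·1 = 6
gcd(3,1,6,3,1,3) = 1

Coefficients: [3, 1, 6, 3, 1, 3]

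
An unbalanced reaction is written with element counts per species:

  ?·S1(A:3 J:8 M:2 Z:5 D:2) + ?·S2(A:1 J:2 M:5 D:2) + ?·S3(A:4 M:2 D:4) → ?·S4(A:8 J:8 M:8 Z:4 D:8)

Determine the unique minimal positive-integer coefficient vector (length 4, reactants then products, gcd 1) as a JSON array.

Coefficients: [4, 4, 6, 5]

A: 4·3+4·1+6·4 = 40 | 5·8 = 40
J: 4·8+4·2+6·0 = 40 | 5·8 = 40
M: 4·2+4·5+6·2 = 40 | 5·8 = 40
Z: 4·5+4·0+6·0 = 20 | 5·4 = 20
D: 4·2+4·2+6·4 = 40 | 5·8 = 40
gcd(4,4,6,5) = 1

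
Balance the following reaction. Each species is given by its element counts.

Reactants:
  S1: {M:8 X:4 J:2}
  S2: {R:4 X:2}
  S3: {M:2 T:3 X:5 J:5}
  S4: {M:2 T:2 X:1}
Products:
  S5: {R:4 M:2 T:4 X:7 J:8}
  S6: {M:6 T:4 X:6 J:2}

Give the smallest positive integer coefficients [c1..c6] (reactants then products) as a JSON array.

Coefficients: [1, 3, 6, 5, 3, 4]

R: 1·0+3·4+6·0+5·0 = 12 | 3·4+4·0 = 12
M: 1·8+3·0+6·2+5·2 = 30 | 3·2+4·6 = 30
T: 1·0+3·0+6·3+5·2 = 28 | 3·4+4·4 = 28
X: 1·4+3·2+6·5+5·1 = 45 | 3·7+4·6 = 45
J: 1·2+3·0+6·5+5·0 = 32 | 3·8+4·2 = 32
gcd(1,3,6,5,3,4) = 1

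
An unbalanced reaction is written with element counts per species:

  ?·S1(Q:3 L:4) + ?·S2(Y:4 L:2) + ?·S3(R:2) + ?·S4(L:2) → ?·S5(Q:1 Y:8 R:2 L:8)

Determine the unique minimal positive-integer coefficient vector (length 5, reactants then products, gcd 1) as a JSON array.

Q: 1·3+6·0+3·0+4·0 = 3 | 3·1 = 3
Y: 1·0+6·4+3·0+4·0 = 24 | 3·8 = 24
R: 1·0+6·0+3·2+4·0 = 6 | 3·2 = 6
L: 1·4+6·2+3·0+4·2 = 24 | 3·8 = 24
gcd(1,6,3,4,3) = 1

Coefficients: [1, 6, 3, 4, 3]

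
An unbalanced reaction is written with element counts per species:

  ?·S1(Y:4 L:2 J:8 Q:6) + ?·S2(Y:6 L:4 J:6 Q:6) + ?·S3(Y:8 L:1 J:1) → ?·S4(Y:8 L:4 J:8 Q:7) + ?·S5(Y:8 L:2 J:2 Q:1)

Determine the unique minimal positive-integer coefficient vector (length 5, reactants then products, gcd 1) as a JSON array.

Y: 2·4+4·6+2·8 = 48 | 5·8+1·8 = 48
L: 2·2+4·4+2·1 = 22 | 5·4+1·2 = 22
J: 2·8+4·6+2·1 = 42 | 5·8+1·2 = 42
Q: 2·6+4·6+2·0 = 36 | 5·7+1·1 = 36
gcd(2,4,2,5,1) = 1

Coefficients: [2, 4, 2, 5, 1]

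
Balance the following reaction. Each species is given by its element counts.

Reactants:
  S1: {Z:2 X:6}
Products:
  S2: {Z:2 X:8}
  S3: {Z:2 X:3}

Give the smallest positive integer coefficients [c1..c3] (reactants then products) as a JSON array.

Z: 5·2 = 10 | 3·2+2·2 = 10
X: 5·6 = 30 | 3·8+2·3 = 30
gcd(5,3,2) = 1

Coefficients: [5, 3, 2]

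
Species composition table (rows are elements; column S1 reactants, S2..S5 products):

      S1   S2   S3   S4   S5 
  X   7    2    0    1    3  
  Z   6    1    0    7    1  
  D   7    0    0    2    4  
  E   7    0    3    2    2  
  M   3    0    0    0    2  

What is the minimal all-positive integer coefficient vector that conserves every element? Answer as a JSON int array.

X: 2·7 = 14 | 2·2+2·0+1·1+3·3 = 14
Z: 2·6 = 12 | 2·1+2·0+1·7+3·1 = 12
D: 2·7 = 14 | 2·0+2·0+1·2+3·4 = 14
E: 2·7 = 14 | 2·0+2·3+1·2+3·2 = 14
M: 2·3 = 6 | 2·0+2·0+1·0+3·2 = 6
gcd(2,2,2,1,3) = 1

Coefficients: [2, 2, 2, 1, 3]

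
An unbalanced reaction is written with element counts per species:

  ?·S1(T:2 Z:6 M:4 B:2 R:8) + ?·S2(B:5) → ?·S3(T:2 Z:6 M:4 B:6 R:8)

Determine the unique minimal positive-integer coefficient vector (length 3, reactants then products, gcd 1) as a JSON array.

Coefficients: [5, 4, 5]

T: 5·2+4·0 = 10 | 5·2 = 10
Z: 5·6+4·0 = 30 | 5·6 = 30
M: 5·4+4·0 = 20 | 5·4 = 20
B: 5·2+4·5 = 30 | 5·6 = 30
R: 5·8+4·0 = 40 | 5·8 = 40
gcd(5,4,5) = 1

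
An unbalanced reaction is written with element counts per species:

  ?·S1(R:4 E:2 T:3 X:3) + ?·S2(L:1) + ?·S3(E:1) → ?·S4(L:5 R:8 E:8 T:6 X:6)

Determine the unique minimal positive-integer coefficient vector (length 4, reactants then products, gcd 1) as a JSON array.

L: 2·0+5·1+4·0 = 5 | 1·5 = 5
R: 2·4+5·0+4·0 = 8 | 1·8 = 8
E: 2·2+5·0+4·1 = 8 | 1·8 = 8
T: 2·3+5·0+4·0 = 6 | 1·6 = 6
X: 2·3+5·0+4·0 = 6 | 1·6 = 6
gcd(2,5,4,1) = 1

Coefficients: [2, 5, 4, 1]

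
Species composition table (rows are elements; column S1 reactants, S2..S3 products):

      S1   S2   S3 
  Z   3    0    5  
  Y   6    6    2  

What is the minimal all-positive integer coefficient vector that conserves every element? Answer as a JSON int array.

Coefficients: [5, 4, 3]

Z: 5·3 = 15 | 4·0+3·5 = 15
Y: 5·6 = 30 | 4·6+3·2 = 30
gcd(5,4,3) = 1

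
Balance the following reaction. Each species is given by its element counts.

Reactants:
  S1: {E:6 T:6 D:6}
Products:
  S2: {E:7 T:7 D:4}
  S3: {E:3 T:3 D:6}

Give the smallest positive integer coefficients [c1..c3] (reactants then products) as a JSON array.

Coefficients: [5, 3, 3]

E: 5·6 = 30 | 3·7+3·3 = 30
T: 5·6 = 30 | 3·7+3·3 = 30
D: 5·6 = 30 | 3·4+3·6 = 30
gcd(5,3,3) = 1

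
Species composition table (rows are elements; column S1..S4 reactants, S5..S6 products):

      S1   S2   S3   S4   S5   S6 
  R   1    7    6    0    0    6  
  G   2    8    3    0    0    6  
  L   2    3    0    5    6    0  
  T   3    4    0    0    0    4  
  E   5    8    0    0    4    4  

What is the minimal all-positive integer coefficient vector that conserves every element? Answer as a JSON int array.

R: 4·1+2·7+2·6+2·0 = 30 | 4·0+5·6 = 30
G: 4·2+2·8+2·3+2·0 = 30 | 4·0+5·6 = 30
L: 4·2+2·3+2·0+2·5 = 24 | 4·6+5·0 = 24
T: 4·3+2·4+2·0+2·0 = 20 | 4·0+5·4 = 20
E: 4·5+2·8+2·0+2·0 = 36 | 4·4+5·4 = 36
gcd(4,2,2,2,4,5) = 1

Coefficients: [4, 2, 2, 2, 4, 5]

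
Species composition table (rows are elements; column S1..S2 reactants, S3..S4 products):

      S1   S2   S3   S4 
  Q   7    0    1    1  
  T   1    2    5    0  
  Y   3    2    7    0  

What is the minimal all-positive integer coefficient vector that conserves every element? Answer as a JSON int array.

Q: 1·7+2·0 = 7 | 1·1+6·1 = 7
T: 1·1+2·2 = 5 | 1·5+6·0 = 5
Y: 1·3+2·2 = 7 | 1·7+6·0 = 7
gcd(1,2,1,6) = 1

Coefficients: [1, 2, 1, 6]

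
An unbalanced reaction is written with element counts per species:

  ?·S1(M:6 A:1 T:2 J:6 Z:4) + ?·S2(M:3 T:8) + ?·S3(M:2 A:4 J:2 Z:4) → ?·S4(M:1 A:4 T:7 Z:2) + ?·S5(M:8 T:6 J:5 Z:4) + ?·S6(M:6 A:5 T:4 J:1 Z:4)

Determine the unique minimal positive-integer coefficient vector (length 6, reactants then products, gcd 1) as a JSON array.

M: 1·6+6·3+5·2 = 34 | 4·1+3·8+1·6 = 34
A: 1·1+6·0+5·4 = 21 | 4·4+3·0+1·5 = 21
T: 1·2+6·8+5·0 = 50 | 4·7+3·6+1·4 = 50
J: 1·6+6·0+5·2 = 16 | 4·0+3·5+1·1 = 16
Z: 1·4+6·0+5·4 = 24 | 4·2+3·4+1·4 = 24
gcd(1,6,5,4,3,1) = 1

Coefficients: [1, 6, 5, 4, 3, 1]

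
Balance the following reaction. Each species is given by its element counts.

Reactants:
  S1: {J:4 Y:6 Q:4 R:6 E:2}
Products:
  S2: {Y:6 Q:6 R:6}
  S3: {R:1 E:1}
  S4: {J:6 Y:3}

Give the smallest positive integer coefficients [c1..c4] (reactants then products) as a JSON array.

Coefficients: [3, 2, 6, 2]

J: 3·4 = 12 | 2·0+6·0+2·6 = 12
Y: 3·6 = 18 | 2·6+6·0+2·3 = 18
Q: 3·4 = 12 | 2·6+6·0+2·0 = 12
R: 3·6 = 18 | 2·6+6·1+2·0 = 18
E: 3·2 = 6 | 2·0+6·1+2·0 = 6
gcd(3,2,6,2) = 1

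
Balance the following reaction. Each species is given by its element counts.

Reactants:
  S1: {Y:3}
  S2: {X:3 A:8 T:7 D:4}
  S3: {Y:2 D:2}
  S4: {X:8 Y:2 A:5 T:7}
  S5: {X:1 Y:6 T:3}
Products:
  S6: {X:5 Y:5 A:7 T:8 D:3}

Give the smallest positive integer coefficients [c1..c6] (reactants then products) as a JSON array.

X: 4·0+4·3+1·0+2·8+2·1 = 30 | 6·5 = 30
Y: 4·3+4·0+1·2+2·2+2·6 = 30 | 6·5 = 30
A: 4·0+4·8+1·0+2·5+2·0 = 42 | 6·7 = 42
T: 4·0+4·7+1·0+2·7+2·3 = 48 | 6·8 = 48
D: 4·0+4·4+1·2+2·0+2·0 = 18 | 6·3 = 18
gcd(4,4,1,2,2,6) = 1

Coefficients: [4, 4, 1, 2, 2, 6]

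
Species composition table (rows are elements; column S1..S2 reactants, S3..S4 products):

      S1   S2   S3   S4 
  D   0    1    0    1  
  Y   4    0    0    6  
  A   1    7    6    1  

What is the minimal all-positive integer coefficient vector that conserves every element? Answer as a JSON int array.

Coefficients: [6, 4, 5, 4]

D: 6·0+4·1 = 4 | 5·0+4·1 = 4
Y: 6·4+4·0 = 24 | 5·0+4·6 = 24
A: 6·1+4·7 = 34 | 5·6+4·1 = 34
gcd(6,4,5,4) = 1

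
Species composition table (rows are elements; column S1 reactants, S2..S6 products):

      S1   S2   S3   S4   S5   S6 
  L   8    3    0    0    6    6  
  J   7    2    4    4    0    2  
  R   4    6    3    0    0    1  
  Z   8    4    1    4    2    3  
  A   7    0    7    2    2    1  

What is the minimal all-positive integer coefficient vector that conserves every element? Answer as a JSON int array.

L: 6·8 = 48 | 2·3+3·0+5·0+4·6+3·6 = 48
J: 6·7 = 42 | 2·2+3·4+5·4+4·0+3·2 = 42
R: 6·4 = 24 | 2·6+3·3+5·0+4·0+3·1 = 24
Z: 6·8 = 48 | 2·4+3·1+5·4+4·2+3·3 = 48
A: 6·7 = 42 | 2·0+3·7+5·2+4·2+3·1 = 42
gcd(6,2,3,5,4,3) = 1

Coefficients: [6, 2, 3, 5, 4, 3]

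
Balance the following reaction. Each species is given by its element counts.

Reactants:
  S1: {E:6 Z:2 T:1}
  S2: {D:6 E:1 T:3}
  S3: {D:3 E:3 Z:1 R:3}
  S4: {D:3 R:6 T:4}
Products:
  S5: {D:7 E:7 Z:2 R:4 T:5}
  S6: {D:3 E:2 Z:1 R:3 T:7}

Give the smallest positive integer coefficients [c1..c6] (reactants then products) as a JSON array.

D: 6·0+5·6+1·3+4·3 = 45 | 6·7+1·3 = 45
E: 6·6+5·1+1·3+4·0 = 44 | 6·7+1·2 = 44
Z: 6·2+5·0+1·1+4·0 = 13 | 6·2+1·1 = 13
R: 6·0+5·0+1·3+4·6 = 27 | 6·4+1·3 = 27
T: 6·1+5·3+1·0+4·4 = 37 | 6·5+1·7 = 37
gcd(6,5,1,4,6,1) = 1

Coefficients: [6, 5, 1, 4, 6, 1]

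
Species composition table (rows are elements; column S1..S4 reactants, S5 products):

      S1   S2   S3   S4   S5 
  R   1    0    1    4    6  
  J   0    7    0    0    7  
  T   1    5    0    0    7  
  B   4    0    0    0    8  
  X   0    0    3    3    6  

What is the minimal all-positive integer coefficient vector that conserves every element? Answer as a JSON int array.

R: 6·1+3·0+4·1+2·4 = 18 | 3·6 = 18
J: 6·0+3·7+4·0+2·0 = 21 | 3·7 = 21
T: 6·1+3·5+4·0+2·0 = 21 | 3·7 = 21
B: 6·4+3·0+4·0+2·0 = 24 | 3·8 = 24
X: 6·0+3·0+4·3+2·3 = 18 | 3·6 = 18
gcd(6,3,4,2,3) = 1

Coefficients: [6, 3, 4, 2, 3]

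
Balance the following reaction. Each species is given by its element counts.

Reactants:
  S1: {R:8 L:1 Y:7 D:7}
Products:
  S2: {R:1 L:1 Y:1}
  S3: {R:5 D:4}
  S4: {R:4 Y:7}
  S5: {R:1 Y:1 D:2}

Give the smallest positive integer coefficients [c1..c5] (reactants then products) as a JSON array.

R: 2·8 = 16 | 2·1+1·5+1·4+5·1 = 16
L: 2·1 = 2 | 2·1+1·0+1·0+5·0 = 2
Y: 2·7 = 14 | 2·1+1·0+1·7+5·1 = 14
D: 2·7 = 14 | 2·0+1·4+1·0+5·2 = 14
gcd(2,2,1,1,5) = 1

Coefficients: [2, 2, 1, 1, 5]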